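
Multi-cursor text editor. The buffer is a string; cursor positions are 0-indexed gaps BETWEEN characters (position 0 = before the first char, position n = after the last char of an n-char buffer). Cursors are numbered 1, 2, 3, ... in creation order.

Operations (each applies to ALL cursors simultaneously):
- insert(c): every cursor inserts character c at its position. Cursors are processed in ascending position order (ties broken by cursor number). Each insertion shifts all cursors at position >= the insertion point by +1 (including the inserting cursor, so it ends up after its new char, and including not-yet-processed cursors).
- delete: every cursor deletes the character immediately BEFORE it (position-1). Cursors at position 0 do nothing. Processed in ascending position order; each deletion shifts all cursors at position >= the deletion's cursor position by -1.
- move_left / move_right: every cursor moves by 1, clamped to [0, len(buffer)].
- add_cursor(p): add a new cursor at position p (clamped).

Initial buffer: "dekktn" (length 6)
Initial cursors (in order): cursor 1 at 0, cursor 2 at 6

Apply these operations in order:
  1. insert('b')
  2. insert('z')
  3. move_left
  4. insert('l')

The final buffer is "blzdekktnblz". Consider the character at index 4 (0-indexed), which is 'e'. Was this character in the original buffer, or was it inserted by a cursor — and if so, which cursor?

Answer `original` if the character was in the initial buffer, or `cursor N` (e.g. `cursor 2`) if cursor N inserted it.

Answer: original

Derivation:
After op 1 (insert('b')): buffer="bdekktnb" (len 8), cursors c1@1 c2@8, authorship 1......2
After op 2 (insert('z')): buffer="bzdekktnbz" (len 10), cursors c1@2 c2@10, authorship 11......22
After op 3 (move_left): buffer="bzdekktnbz" (len 10), cursors c1@1 c2@9, authorship 11......22
After op 4 (insert('l')): buffer="blzdekktnblz" (len 12), cursors c1@2 c2@11, authorship 111......222
Authorship (.=original, N=cursor N): 1 1 1 . . . . . . 2 2 2
Index 4: author = original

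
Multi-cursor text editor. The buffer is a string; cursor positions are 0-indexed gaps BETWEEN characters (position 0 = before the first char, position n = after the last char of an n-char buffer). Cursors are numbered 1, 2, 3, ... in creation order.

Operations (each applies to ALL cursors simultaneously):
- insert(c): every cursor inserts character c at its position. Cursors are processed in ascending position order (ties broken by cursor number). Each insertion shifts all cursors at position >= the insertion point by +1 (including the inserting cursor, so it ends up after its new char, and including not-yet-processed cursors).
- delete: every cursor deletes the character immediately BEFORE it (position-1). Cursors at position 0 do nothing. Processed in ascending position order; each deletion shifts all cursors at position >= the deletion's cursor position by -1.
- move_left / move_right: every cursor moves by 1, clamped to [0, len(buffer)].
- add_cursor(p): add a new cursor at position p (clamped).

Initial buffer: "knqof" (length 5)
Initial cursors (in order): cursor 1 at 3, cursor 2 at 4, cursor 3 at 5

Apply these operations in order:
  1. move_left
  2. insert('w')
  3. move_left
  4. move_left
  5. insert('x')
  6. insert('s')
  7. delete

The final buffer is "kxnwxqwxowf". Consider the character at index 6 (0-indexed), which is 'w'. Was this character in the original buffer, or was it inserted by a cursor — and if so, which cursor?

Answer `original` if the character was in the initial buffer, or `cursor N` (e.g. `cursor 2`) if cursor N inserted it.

After op 1 (move_left): buffer="knqof" (len 5), cursors c1@2 c2@3 c3@4, authorship .....
After op 2 (insert('w')): buffer="knwqwowf" (len 8), cursors c1@3 c2@5 c3@7, authorship ..1.2.3.
After op 3 (move_left): buffer="knwqwowf" (len 8), cursors c1@2 c2@4 c3@6, authorship ..1.2.3.
After op 4 (move_left): buffer="knwqwowf" (len 8), cursors c1@1 c2@3 c3@5, authorship ..1.2.3.
After op 5 (insert('x')): buffer="kxnwxqwxowf" (len 11), cursors c1@2 c2@5 c3@8, authorship .1.12.23.3.
After op 6 (insert('s')): buffer="kxsnwxsqwxsowf" (len 14), cursors c1@3 c2@7 c3@11, authorship .11.122.233.3.
After op 7 (delete): buffer="kxnwxqwxowf" (len 11), cursors c1@2 c2@5 c3@8, authorship .1.12.23.3.
Authorship (.=original, N=cursor N): . 1 . 1 2 . 2 3 . 3 .
Index 6: author = 2

Answer: cursor 2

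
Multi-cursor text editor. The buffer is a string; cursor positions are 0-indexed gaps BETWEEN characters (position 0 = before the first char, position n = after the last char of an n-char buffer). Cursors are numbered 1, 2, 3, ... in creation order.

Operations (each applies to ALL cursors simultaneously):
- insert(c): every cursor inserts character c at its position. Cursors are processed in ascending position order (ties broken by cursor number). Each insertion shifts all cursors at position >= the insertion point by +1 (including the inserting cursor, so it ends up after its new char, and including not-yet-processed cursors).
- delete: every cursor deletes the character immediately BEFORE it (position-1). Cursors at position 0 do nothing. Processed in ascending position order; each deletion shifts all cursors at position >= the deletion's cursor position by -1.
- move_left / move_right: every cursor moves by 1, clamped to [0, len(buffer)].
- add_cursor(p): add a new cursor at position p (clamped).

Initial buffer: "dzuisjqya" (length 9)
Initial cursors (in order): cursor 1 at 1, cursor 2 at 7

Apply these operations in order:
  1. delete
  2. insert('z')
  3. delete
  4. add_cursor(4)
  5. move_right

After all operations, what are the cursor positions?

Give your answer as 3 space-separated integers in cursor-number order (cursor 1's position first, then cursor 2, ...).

Answer: 1 6 5

Derivation:
After op 1 (delete): buffer="zuisjya" (len 7), cursors c1@0 c2@5, authorship .......
After op 2 (insert('z')): buffer="zzuisjzya" (len 9), cursors c1@1 c2@7, authorship 1.....2..
After op 3 (delete): buffer="zuisjya" (len 7), cursors c1@0 c2@5, authorship .......
After op 4 (add_cursor(4)): buffer="zuisjya" (len 7), cursors c1@0 c3@4 c2@5, authorship .......
After op 5 (move_right): buffer="zuisjya" (len 7), cursors c1@1 c3@5 c2@6, authorship .......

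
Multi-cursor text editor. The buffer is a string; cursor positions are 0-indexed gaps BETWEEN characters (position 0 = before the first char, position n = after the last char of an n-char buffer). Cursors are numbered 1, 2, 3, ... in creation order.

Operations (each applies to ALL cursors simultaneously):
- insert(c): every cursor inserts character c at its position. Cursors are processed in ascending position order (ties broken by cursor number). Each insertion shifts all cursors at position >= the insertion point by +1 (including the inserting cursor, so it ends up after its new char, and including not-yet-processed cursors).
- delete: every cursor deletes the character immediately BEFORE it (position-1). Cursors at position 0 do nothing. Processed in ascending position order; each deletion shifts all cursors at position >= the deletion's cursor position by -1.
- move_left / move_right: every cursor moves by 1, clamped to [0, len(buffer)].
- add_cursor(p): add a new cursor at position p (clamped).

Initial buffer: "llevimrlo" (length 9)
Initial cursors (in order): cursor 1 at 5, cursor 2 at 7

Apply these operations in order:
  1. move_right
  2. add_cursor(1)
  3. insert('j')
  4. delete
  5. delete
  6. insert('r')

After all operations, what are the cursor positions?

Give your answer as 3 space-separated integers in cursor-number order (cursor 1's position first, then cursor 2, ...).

Answer: 6 8 1

Derivation:
After op 1 (move_right): buffer="llevimrlo" (len 9), cursors c1@6 c2@8, authorship .........
After op 2 (add_cursor(1)): buffer="llevimrlo" (len 9), cursors c3@1 c1@6 c2@8, authorship .........
After op 3 (insert('j')): buffer="ljlevimjrljo" (len 12), cursors c3@2 c1@8 c2@11, authorship .3.....1..2.
After op 4 (delete): buffer="llevimrlo" (len 9), cursors c3@1 c1@6 c2@8, authorship .........
After op 5 (delete): buffer="leviro" (len 6), cursors c3@0 c1@4 c2@5, authorship ......
After op 6 (insert('r')): buffer="rlevirrro" (len 9), cursors c3@1 c1@6 c2@8, authorship 3....1.2.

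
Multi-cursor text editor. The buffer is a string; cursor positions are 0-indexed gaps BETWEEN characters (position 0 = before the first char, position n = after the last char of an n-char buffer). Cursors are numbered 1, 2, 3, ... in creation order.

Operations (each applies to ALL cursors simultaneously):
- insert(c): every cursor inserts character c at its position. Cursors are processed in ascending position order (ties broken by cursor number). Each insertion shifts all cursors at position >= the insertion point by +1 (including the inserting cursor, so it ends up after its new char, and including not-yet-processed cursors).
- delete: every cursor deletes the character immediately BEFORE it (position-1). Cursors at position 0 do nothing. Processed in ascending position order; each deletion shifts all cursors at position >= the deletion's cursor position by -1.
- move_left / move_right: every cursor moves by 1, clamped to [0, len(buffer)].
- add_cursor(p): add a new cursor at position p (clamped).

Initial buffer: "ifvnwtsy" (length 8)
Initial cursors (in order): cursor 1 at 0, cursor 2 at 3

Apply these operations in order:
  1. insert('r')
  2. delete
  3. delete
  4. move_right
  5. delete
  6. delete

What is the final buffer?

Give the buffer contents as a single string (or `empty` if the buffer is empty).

Answer: wtsy

Derivation:
After op 1 (insert('r')): buffer="rifvrnwtsy" (len 10), cursors c1@1 c2@5, authorship 1...2.....
After op 2 (delete): buffer="ifvnwtsy" (len 8), cursors c1@0 c2@3, authorship ........
After op 3 (delete): buffer="ifnwtsy" (len 7), cursors c1@0 c2@2, authorship .......
After op 4 (move_right): buffer="ifnwtsy" (len 7), cursors c1@1 c2@3, authorship .......
After op 5 (delete): buffer="fwtsy" (len 5), cursors c1@0 c2@1, authorship .....
After op 6 (delete): buffer="wtsy" (len 4), cursors c1@0 c2@0, authorship ....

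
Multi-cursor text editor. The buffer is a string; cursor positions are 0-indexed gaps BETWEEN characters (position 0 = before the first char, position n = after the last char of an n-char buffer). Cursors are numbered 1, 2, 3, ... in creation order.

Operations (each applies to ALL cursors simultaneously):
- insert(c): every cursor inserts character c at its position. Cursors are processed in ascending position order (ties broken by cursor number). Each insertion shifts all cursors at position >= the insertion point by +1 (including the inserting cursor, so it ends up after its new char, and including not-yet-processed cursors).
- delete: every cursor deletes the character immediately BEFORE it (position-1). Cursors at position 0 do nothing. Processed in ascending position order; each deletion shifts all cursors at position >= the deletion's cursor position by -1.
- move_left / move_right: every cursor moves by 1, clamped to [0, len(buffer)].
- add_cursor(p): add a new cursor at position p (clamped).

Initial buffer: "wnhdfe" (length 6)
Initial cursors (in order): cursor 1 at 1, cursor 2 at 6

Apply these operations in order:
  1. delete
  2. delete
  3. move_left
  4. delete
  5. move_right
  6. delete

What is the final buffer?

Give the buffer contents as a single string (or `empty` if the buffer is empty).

Answer: empty

Derivation:
After op 1 (delete): buffer="nhdf" (len 4), cursors c1@0 c2@4, authorship ....
After op 2 (delete): buffer="nhd" (len 3), cursors c1@0 c2@3, authorship ...
After op 3 (move_left): buffer="nhd" (len 3), cursors c1@0 c2@2, authorship ...
After op 4 (delete): buffer="nd" (len 2), cursors c1@0 c2@1, authorship ..
After op 5 (move_right): buffer="nd" (len 2), cursors c1@1 c2@2, authorship ..
After op 6 (delete): buffer="" (len 0), cursors c1@0 c2@0, authorship 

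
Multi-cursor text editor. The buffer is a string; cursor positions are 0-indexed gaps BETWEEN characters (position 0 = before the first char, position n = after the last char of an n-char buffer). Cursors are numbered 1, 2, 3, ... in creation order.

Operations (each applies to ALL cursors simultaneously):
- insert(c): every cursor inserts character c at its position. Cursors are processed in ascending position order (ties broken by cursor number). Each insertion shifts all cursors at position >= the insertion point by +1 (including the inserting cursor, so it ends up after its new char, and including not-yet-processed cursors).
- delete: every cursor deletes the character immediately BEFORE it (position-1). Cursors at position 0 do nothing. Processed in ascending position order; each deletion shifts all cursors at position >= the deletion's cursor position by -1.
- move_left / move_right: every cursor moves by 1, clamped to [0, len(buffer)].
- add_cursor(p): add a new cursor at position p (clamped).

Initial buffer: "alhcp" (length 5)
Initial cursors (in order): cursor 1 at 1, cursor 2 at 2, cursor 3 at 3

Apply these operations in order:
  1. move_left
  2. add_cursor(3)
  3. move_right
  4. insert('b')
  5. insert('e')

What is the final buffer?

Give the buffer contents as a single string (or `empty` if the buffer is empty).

After op 1 (move_left): buffer="alhcp" (len 5), cursors c1@0 c2@1 c3@2, authorship .....
After op 2 (add_cursor(3)): buffer="alhcp" (len 5), cursors c1@0 c2@1 c3@2 c4@3, authorship .....
After op 3 (move_right): buffer="alhcp" (len 5), cursors c1@1 c2@2 c3@3 c4@4, authorship .....
After op 4 (insert('b')): buffer="ablbhbcbp" (len 9), cursors c1@2 c2@4 c3@6 c4@8, authorship .1.2.3.4.
After op 5 (insert('e')): buffer="abelbehbecbep" (len 13), cursors c1@3 c2@6 c3@9 c4@12, authorship .11.22.33.44.

Answer: abelbehbecbep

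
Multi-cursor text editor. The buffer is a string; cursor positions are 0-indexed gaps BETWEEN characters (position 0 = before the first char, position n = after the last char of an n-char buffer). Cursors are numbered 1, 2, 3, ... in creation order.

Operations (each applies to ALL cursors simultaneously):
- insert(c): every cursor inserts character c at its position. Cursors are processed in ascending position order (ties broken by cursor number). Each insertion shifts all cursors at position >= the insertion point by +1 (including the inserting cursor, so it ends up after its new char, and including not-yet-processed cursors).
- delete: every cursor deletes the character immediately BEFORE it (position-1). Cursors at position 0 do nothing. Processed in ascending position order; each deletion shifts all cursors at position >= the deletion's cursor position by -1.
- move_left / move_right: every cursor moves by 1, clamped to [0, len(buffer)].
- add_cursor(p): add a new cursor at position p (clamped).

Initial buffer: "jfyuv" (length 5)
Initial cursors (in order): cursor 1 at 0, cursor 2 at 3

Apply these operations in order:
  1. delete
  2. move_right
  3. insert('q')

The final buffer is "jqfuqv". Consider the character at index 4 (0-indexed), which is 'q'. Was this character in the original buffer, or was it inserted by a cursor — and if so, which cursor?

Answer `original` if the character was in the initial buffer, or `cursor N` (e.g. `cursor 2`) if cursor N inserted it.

After op 1 (delete): buffer="jfuv" (len 4), cursors c1@0 c2@2, authorship ....
After op 2 (move_right): buffer="jfuv" (len 4), cursors c1@1 c2@3, authorship ....
After op 3 (insert('q')): buffer="jqfuqv" (len 6), cursors c1@2 c2@5, authorship .1..2.
Authorship (.=original, N=cursor N): . 1 . . 2 .
Index 4: author = 2

Answer: cursor 2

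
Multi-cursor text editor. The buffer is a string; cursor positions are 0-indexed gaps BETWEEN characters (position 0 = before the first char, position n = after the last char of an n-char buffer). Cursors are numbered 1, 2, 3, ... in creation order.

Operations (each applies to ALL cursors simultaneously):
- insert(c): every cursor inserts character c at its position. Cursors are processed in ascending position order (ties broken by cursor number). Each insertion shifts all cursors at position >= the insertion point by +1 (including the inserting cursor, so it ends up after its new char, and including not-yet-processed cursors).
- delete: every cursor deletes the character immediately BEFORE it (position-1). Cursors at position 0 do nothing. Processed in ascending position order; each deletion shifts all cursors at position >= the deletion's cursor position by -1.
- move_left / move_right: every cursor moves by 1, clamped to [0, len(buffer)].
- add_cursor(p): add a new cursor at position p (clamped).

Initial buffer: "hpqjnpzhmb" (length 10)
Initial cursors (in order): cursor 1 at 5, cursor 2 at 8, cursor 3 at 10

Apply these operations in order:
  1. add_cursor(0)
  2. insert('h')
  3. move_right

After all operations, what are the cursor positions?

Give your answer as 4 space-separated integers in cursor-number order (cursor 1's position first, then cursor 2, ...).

After op 1 (add_cursor(0)): buffer="hpqjnpzhmb" (len 10), cursors c4@0 c1@5 c2@8 c3@10, authorship ..........
After op 2 (insert('h')): buffer="hhpqjnhpzhhmbh" (len 14), cursors c4@1 c1@7 c2@11 c3@14, authorship 4.....1...2..3
After op 3 (move_right): buffer="hhpqjnhpzhhmbh" (len 14), cursors c4@2 c1@8 c2@12 c3@14, authorship 4.....1...2..3

Answer: 8 12 14 2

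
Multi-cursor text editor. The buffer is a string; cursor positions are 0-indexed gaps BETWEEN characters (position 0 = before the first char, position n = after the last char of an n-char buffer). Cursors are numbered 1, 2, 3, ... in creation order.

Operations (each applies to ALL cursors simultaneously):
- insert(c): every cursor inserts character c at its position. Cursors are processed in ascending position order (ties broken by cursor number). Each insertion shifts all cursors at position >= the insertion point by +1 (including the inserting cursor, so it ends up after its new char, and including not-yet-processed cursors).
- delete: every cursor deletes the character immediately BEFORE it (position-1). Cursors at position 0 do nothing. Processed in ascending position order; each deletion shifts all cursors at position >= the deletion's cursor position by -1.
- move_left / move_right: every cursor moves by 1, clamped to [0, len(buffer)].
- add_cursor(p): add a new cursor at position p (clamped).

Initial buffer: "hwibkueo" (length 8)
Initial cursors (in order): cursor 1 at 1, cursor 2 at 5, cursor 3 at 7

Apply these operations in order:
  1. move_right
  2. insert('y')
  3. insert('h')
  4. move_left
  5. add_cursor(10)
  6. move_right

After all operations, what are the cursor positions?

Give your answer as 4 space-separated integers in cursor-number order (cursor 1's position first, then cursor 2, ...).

After op 1 (move_right): buffer="hwibkueo" (len 8), cursors c1@2 c2@6 c3@8, authorship ........
After op 2 (insert('y')): buffer="hwyibkuyeoy" (len 11), cursors c1@3 c2@8 c3@11, authorship ..1....2..3
After op 3 (insert('h')): buffer="hwyhibkuyheoyh" (len 14), cursors c1@4 c2@10 c3@14, authorship ..11....22..33
After op 4 (move_left): buffer="hwyhibkuyheoyh" (len 14), cursors c1@3 c2@9 c3@13, authorship ..11....22..33
After op 5 (add_cursor(10)): buffer="hwyhibkuyheoyh" (len 14), cursors c1@3 c2@9 c4@10 c3@13, authorship ..11....22..33
After op 6 (move_right): buffer="hwyhibkuyheoyh" (len 14), cursors c1@4 c2@10 c4@11 c3@14, authorship ..11....22..33

Answer: 4 10 14 11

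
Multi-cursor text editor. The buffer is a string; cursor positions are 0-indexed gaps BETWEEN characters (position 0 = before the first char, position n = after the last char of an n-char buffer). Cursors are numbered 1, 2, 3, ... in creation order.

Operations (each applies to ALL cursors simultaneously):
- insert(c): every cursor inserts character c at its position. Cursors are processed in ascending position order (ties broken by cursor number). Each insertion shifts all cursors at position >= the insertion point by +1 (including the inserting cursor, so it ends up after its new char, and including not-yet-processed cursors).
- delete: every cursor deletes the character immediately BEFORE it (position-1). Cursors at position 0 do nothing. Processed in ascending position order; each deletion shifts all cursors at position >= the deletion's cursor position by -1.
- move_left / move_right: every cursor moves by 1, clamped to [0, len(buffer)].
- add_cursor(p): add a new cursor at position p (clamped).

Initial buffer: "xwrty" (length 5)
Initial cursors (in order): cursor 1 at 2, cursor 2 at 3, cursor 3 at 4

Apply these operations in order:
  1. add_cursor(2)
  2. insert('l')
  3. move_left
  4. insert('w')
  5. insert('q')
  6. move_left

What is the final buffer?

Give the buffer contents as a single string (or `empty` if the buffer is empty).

After op 1 (add_cursor(2)): buffer="xwrty" (len 5), cursors c1@2 c4@2 c2@3 c3@4, authorship .....
After op 2 (insert('l')): buffer="xwllrltly" (len 9), cursors c1@4 c4@4 c2@6 c3@8, authorship ..14.2.3.
After op 3 (move_left): buffer="xwllrltly" (len 9), cursors c1@3 c4@3 c2@5 c3@7, authorship ..14.2.3.
After op 4 (insert('w')): buffer="xwlwwlrwltwly" (len 13), cursors c1@5 c4@5 c2@8 c3@11, authorship ..1144.22.33.
After op 5 (insert('q')): buffer="xwlwwqqlrwqltwqly" (len 17), cursors c1@7 c4@7 c2@11 c3@15, authorship ..114144.222.333.
After op 6 (move_left): buffer="xwlwwqqlrwqltwqly" (len 17), cursors c1@6 c4@6 c2@10 c3@14, authorship ..114144.222.333.

Answer: xwlwwqqlrwqltwqly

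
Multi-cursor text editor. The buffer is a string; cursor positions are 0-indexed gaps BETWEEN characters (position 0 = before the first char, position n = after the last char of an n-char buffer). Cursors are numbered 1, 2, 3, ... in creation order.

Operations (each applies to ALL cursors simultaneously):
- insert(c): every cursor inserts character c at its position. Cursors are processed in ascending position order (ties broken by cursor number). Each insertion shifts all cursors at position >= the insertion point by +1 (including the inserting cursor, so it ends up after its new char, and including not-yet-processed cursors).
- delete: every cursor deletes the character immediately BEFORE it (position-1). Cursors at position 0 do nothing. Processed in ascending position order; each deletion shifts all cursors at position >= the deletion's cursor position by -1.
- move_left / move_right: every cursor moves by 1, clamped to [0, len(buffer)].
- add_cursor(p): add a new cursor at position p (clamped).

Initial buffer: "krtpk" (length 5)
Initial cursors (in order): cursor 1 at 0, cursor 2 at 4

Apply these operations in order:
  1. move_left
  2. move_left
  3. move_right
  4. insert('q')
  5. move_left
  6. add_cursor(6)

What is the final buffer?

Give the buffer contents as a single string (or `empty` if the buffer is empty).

Answer: kqrtqpk

Derivation:
After op 1 (move_left): buffer="krtpk" (len 5), cursors c1@0 c2@3, authorship .....
After op 2 (move_left): buffer="krtpk" (len 5), cursors c1@0 c2@2, authorship .....
After op 3 (move_right): buffer="krtpk" (len 5), cursors c1@1 c2@3, authorship .....
After op 4 (insert('q')): buffer="kqrtqpk" (len 7), cursors c1@2 c2@5, authorship .1..2..
After op 5 (move_left): buffer="kqrtqpk" (len 7), cursors c1@1 c2@4, authorship .1..2..
After op 6 (add_cursor(6)): buffer="kqrtqpk" (len 7), cursors c1@1 c2@4 c3@6, authorship .1..2..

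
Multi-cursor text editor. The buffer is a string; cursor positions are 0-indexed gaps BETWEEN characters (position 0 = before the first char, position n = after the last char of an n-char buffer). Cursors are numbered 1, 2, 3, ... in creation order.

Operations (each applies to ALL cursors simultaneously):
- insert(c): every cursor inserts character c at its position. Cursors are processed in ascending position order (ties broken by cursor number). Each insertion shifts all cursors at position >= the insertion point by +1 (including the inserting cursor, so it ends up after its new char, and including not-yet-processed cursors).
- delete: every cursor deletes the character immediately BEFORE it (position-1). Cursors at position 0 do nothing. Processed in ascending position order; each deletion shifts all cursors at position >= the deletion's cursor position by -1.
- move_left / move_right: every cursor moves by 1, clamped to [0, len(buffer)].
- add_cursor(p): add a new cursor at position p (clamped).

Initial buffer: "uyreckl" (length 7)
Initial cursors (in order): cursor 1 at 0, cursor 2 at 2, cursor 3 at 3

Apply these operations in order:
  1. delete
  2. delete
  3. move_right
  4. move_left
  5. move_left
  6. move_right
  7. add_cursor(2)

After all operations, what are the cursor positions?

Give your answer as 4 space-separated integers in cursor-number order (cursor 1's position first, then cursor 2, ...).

Answer: 1 1 1 2

Derivation:
After op 1 (delete): buffer="ueckl" (len 5), cursors c1@0 c2@1 c3@1, authorship .....
After op 2 (delete): buffer="eckl" (len 4), cursors c1@0 c2@0 c3@0, authorship ....
After op 3 (move_right): buffer="eckl" (len 4), cursors c1@1 c2@1 c3@1, authorship ....
After op 4 (move_left): buffer="eckl" (len 4), cursors c1@0 c2@0 c3@0, authorship ....
After op 5 (move_left): buffer="eckl" (len 4), cursors c1@0 c2@0 c3@0, authorship ....
After op 6 (move_right): buffer="eckl" (len 4), cursors c1@1 c2@1 c3@1, authorship ....
After op 7 (add_cursor(2)): buffer="eckl" (len 4), cursors c1@1 c2@1 c3@1 c4@2, authorship ....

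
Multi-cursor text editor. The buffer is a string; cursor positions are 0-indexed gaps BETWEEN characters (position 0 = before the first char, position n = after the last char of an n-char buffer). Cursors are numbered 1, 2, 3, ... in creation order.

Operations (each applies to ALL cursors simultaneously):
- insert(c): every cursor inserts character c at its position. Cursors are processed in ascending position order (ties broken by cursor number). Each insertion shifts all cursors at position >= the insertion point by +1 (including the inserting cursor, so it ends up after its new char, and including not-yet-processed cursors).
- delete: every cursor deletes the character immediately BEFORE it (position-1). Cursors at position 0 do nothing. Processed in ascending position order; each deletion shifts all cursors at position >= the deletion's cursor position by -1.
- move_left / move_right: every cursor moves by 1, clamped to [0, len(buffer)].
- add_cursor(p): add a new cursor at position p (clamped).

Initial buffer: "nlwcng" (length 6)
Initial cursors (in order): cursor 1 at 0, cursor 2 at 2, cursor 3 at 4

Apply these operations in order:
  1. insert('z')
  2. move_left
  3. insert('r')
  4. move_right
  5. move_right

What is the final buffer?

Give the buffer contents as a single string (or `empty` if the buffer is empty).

After op 1 (insert('z')): buffer="znlzwczng" (len 9), cursors c1@1 c2@4 c3@7, authorship 1..2..3..
After op 2 (move_left): buffer="znlzwczng" (len 9), cursors c1@0 c2@3 c3@6, authorship 1..2..3..
After op 3 (insert('r')): buffer="rznlrzwcrzng" (len 12), cursors c1@1 c2@5 c3@9, authorship 11..22..33..
After op 4 (move_right): buffer="rznlrzwcrzng" (len 12), cursors c1@2 c2@6 c3@10, authorship 11..22..33..
After op 5 (move_right): buffer="rznlrzwcrzng" (len 12), cursors c1@3 c2@7 c3@11, authorship 11..22..33..

Answer: rznlrzwcrzng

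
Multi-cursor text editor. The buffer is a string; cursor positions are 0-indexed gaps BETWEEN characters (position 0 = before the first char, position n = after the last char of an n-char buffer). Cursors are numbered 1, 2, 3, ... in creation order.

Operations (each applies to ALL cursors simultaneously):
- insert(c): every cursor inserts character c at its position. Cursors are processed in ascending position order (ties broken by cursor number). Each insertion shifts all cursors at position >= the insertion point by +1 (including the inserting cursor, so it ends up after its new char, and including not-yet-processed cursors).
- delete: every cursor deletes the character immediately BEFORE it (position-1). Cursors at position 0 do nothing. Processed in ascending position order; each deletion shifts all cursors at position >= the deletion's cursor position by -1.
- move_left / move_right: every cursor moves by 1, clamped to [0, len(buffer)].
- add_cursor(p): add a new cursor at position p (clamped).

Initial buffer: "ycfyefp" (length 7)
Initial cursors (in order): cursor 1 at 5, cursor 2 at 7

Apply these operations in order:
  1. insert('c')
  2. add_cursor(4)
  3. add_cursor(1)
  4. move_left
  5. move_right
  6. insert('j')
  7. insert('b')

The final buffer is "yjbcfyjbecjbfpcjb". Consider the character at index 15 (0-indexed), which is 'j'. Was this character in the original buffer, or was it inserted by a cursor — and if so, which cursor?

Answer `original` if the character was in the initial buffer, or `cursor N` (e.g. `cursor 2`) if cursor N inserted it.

After op 1 (insert('c')): buffer="ycfyecfpc" (len 9), cursors c1@6 c2@9, authorship .....1..2
After op 2 (add_cursor(4)): buffer="ycfyecfpc" (len 9), cursors c3@4 c1@6 c2@9, authorship .....1..2
After op 3 (add_cursor(1)): buffer="ycfyecfpc" (len 9), cursors c4@1 c3@4 c1@6 c2@9, authorship .....1..2
After op 4 (move_left): buffer="ycfyecfpc" (len 9), cursors c4@0 c3@3 c1@5 c2@8, authorship .....1..2
After op 5 (move_right): buffer="ycfyecfpc" (len 9), cursors c4@1 c3@4 c1@6 c2@9, authorship .....1..2
After op 6 (insert('j')): buffer="yjcfyjecjfpcj" (len 13), cursors c4@2 c3@6 c1@9 c2@13, authorship .4...3.11..22
After op 7 (insert('b')): buffer="yjbcfyjbecjbfpcjb" (len 17), cursors c4@3 c3@8 c1@12 c2@17, authorship .44...33.111..222
Authorship (.=original, N=cursor N): . 4 4 . . . 3 3 . 1 1 1 . . 2 2 2
Index 15: author = 2

Answer: cursor 2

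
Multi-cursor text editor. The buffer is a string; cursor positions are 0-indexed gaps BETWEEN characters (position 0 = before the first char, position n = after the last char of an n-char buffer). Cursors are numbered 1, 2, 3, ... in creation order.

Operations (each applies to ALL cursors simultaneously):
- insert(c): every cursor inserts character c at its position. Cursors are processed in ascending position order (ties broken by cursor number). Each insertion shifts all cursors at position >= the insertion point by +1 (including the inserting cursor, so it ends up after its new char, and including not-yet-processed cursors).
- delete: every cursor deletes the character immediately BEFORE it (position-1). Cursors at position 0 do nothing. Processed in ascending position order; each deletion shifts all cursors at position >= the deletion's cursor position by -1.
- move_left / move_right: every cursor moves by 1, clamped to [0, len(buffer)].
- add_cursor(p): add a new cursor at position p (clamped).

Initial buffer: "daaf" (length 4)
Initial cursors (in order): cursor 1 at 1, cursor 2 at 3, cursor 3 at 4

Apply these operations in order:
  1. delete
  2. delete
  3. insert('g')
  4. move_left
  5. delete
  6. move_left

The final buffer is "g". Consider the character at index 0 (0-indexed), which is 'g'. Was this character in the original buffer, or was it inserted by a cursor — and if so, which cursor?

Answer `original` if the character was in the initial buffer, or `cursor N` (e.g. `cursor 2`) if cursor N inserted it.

After op 1 (delete): buffer="a" (len 1), cursors c1@0 c2@1 c3@1, authorship .
After op 2 (delete): buffer="" (len 0), cursors c1@0 c2@0 c3@0, authorship 
After op 3 (insert('g')): buffer="ggg" (len 3), cursors c1@3 c2@3 c3@3, authorship 123
After op 4 (move_left): buffer="ggg" (len 3), cursors c1@2 c2@2 c3@2, authorship 123
After op 5 (delete): buffer="g" (len 1), cursors c1@0 c2@0 c3@0, authorship 3
After op 6 (move_left): buffer="g" (len 1), cursors c1@0 c2@0 c3@0, authorship 3
Authorship (.=original, N=cursor N): 3
Index 0: author = 3

Answer: cursor 3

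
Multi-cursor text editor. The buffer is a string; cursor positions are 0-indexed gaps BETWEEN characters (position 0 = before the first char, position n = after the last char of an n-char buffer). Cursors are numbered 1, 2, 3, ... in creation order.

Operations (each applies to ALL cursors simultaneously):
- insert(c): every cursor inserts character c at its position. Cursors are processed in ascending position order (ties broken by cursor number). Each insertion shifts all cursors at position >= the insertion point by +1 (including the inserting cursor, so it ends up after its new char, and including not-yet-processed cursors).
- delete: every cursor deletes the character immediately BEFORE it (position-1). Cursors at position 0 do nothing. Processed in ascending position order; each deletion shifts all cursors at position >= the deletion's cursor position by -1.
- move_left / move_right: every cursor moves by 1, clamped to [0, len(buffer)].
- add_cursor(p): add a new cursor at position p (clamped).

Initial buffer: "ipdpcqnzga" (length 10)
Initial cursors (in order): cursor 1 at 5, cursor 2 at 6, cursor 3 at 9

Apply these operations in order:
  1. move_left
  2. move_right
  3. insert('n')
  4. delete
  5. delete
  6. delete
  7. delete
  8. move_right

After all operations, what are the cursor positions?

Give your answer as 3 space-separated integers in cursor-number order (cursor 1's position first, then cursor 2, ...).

Answer: 1 1 1

Derivation:
After op 1 (move_left): buffer="ipdpcqnzga" (len 10), cursors c1@4 c2@5 c3@8, authorship ..........
After op 2 (move_right): buffer="ipdpcqnzga" (len 10), cursors c1@5 c2@6 c3@9, authorship ..........
After op 3 (insert('n')): buffer="ipdpcnqnnzgna" (len 13), cursors c1@6 c2@8 c3@12, authorship .....1.2...3.
After op 4 (delete): buffer="ipdpcqnzga" (len 10), cursors c1@5 c2@6 c3@9, authorship ..........
After op 5 (delete): buffer="ipdpnza" (len 7), cursors c1@4 c2@4 c3@6, authorship .......
After op 6 (delete): buffer="ipna" (len 4), cursors c1@2 c2@2 c3@3, authorship ....
After op 7 (delete): buffer="a" (len 1), cursors c1@0 c2@0 c3@0, authorship .
After op 8 (move_right): buffer="a" (len 1), cursors c1@1 c2@1 c3@1, authorship .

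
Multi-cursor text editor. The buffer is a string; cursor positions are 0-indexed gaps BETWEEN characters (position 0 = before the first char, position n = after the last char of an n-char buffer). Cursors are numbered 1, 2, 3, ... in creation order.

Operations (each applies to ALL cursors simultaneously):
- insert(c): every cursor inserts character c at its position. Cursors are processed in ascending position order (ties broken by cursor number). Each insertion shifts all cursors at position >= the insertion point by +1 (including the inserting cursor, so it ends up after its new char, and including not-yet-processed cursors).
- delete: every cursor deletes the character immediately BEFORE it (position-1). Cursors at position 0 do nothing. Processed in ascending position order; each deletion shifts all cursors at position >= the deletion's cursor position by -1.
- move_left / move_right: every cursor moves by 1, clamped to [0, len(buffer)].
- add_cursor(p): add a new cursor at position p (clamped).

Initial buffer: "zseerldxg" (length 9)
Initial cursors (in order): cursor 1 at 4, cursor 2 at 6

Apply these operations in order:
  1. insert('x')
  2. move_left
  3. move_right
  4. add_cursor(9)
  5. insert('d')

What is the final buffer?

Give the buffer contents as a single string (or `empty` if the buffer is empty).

After op 1 (insert('x')): buffer="zseexrlxdxg" (len 11), cursors c1@5 c2@8, authorship ....1..2...
After op 2 (move_left): buffer="zseexrlxdxg" (len 11), cursors c1@4 c2@7, authorship ....1..2...
After op 3 (move_right): buffer="zseexrlxdxg" (len 11), cursors c1@5 c2@8, authorship ....1..2...
After op 4 (add_cursor(9)): buffer="zseexrlxdxg" (len 11), cursors c1@5 c2@8 c3@9, authorship ....1..2...
After op 5 (insert('d')): buffer="zseexdrlxdddxg" (len 14), cursors c1@6 c2@10 c3@12, authorship ....11..22.3..

Answer: zseexdrlxdddxg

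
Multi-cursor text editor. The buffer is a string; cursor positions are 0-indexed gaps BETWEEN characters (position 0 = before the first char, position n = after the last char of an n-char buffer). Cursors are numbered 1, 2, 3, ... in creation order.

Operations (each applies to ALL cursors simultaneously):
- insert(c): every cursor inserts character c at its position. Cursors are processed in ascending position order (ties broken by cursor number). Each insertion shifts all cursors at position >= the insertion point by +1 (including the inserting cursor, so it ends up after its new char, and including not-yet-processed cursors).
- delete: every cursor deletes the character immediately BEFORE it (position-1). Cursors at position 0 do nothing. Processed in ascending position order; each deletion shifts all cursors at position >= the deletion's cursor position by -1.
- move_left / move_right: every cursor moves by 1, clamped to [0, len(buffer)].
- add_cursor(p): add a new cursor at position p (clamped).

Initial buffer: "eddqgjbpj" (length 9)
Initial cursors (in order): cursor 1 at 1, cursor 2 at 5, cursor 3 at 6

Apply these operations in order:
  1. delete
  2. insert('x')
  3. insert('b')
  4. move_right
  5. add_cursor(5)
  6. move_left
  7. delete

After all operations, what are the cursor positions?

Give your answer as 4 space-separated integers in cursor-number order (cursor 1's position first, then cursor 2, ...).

Answer: 1 5 5 2

Derivation:
After op 1 (delete): buffer="ddqbpj" (len 6), cursors c1@0 c2@3 c3@3, authorship ......
After op 2 (insert('x')): buffer="xddqxxbpj" (len 9), cursors c1@1 c2@6 c3@6, authorship 1...23...
After op 3 (insert('b')): buffer="xbddqxxbbbpj" (len 12), cursors c1@2 c2@9 c3@9, authorship 11...2323...
After op 4 (move_right): buffer="xbddqxxbbbpj" (len 12), cursors c1@3 c2@10 c3@10, authorship 11...2323...
After op 5 (add_cursor(5)): buffer="xbddqxxbbbpj" (len 12), cursors c1@3 c4@5 c2@10 c3@10, authorship 11...2323...
After op 6 (move_left): buffer="xbddqxxbbbpj" (len 12), cursors c1@2 c4@4 c2@9 c3@9, authorship 11...2323...
After op 7 (delete): buffer="xdqxxbpj" (len 8), cursors c1@1 c4@2 c2@5 c3@5, authorship 1..23...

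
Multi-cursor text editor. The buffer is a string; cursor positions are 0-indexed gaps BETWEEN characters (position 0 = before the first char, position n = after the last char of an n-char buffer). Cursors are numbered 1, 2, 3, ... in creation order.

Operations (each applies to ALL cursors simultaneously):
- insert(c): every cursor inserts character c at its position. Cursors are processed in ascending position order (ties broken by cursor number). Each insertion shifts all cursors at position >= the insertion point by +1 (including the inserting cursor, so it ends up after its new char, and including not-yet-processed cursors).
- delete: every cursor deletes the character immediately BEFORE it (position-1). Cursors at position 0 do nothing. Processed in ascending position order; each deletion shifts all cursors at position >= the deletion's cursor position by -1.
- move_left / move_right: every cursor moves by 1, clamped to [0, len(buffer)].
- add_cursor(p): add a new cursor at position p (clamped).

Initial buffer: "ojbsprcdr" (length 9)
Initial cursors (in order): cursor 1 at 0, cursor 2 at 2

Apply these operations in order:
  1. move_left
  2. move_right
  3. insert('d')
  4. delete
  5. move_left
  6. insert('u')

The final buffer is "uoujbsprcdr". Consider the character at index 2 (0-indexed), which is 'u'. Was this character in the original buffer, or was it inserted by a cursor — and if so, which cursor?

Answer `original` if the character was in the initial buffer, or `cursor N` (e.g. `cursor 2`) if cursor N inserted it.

After op 1 (move_left): buffer="ojbsprcdr" (len 9), cursors c1@0 c2@1, authorship .........
After op 2 (move_right): buffer="ojbsprcdr" (len 9), cursors c1@1 c2@2, authorship .........
After op 3 (insert('d')): buffer="odjdbsprcdr" (len 11), cursors c1@2 c2@4, authorship .1.2.......
After op 4 (delete): buffer="ojbsprcdr" (len 9), cursors c1@1 c2@2, authorship .........
After op 5 (move_left): buffer="ojbsprcdr" (len 9), cursors c1@0 c2@1, authorship .........
After op 6 (insert('u')): buffer="uoujbsprcdr" (len 11), cursors c1@1 c2@3, authorship 1.2........
Authorship (.=original, N=cursor N): 1 . 2 . . . . . . . .
Index 2: author = 2

Answer: cursor 2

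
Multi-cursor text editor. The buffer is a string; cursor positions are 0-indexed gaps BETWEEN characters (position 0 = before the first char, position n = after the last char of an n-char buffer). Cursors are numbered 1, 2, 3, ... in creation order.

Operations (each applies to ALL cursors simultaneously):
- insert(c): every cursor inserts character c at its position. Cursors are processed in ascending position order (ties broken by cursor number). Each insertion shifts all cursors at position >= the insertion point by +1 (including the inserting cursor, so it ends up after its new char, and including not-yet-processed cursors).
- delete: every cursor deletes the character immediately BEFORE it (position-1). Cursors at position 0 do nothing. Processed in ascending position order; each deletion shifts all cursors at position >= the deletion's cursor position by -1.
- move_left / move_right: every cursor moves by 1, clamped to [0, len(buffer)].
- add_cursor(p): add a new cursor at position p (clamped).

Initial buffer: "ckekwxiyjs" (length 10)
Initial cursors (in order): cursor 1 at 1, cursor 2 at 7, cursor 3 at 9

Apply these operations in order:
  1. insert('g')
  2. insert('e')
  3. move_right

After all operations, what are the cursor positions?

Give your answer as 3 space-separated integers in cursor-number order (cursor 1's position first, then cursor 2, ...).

Answer: 4 12 16

Derivation:
After op 1 (insert('g')): buffer="cgkekwxigyjgs" (len 13), cursors c1@2 c2@9 c3@12, authorship .1......2..3.
After op 2 (insert('e')): buffer="cgekekwxigeyjges" (len 16), cursors c1@3 c2@11 c3@15, authorship .11......22..33.
After op 3 (move_right): buffer="cgekekwxigeyjges" (len 16), cursors c1@4 c2@12 c3@16, authorship .11......22..33.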